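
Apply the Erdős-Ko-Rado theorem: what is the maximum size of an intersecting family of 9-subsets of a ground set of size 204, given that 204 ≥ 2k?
max |F| = C(203, 8) = 62200446349965

The Erdős-Ko-Rado theorem states: for n ≥ 2k, an intersecting family of k-subsets of an n-element set has size at most C(n − 1, k − 1), with equality for 'star' families {A ⊆ [n] : |A| = k, i ∈ A} (fix an element i). For n = 204, k = 9: C(203, 8) = 62200446349965.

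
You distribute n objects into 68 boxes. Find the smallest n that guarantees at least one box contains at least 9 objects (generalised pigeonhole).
n = (9 − 1)·68 + 1 = 545

By the generalised pigeonhole principle, to guarantee some box contains ≥ r objects we need more than (r − 1) · k objects total. Threshold: n = (r − 1) · k + 1. With r = 9 and k = 68: n = 8 · 68 + 1 = 544 + 1 = 545. For n = 544 = 8 · 68, we can put exactly 8 objects in every box, avoiding 9 in any single one — so 545 is tight.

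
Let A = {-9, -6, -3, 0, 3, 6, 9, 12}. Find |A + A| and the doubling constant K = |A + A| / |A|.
K = |A + A| / |A| = 15/8

Enumerate A + A = {a + b : a, b ∈ A}. With |A| = 8, there are |A|^2 = 64 ordered sum pairs; collecting distinct values, A + A = {-18, -15, -12, -9, -6, -3, 0, 3, 6, 9, 12, 15, 18, 21, 24}, so |A + A| = 15. Thus K = 15/8. Here |A + A| = 2|A| − 1 = 15, the minimum possible — so K = 15/8 is minimal, which holds iff A is an arithmetic progression.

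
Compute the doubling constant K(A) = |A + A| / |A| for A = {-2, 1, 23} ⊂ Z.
K = |A + A| / |A| = 6/3 = 2

Enumerate A + A = {a + b : a, b ∈ A}. With |A| = 3, there are |A|^2 = 9 ordered sum pairs; collecting distinct values, A + A = {-4, -1, 2, 21, 24, 46}, so |A + A| = 6. Thus K = 6/3 = 2. For comparison, the minimum possible |A + A| over all 3-element sets is 2·3 − 1 = 5 (so min K = 5/3), attained only by arithmetic progressions.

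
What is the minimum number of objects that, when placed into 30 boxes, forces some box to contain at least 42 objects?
n = (42 − 1)·30 + 1 = 1231

By the generalised pigeonhole principle, to guarantee some box contains ≥ r objects we need more than (r − 1) · k objects total. Threshold: n = (r − 1) · k + 1. With r = 42 and k = 30: n = 41 · 30 + 1 = 1230 + 1 = 1231. For n = 1230 = 41 · 30, we can put exactly 41 objects in every box, avoiding 42 in any single one — so 1231 is tight.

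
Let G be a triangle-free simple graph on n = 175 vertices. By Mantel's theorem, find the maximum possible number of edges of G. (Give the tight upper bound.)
ex(175, K_3) = ⌊175^2/4⌋ = 7656

Mantel (1907): a triangle-free graph on n vertices has at most ⌊n^2/4⌋ edges, with equality for the complete bipartite graph K_{⌊n/2⌋, ⌈n/2⌉}. For n = 175: ⌊175^2/4⌋ = ⌊30625/4⌋ = 7656. The extremal graph is K_{87, 88}, which has 87·88 = 7656 edges.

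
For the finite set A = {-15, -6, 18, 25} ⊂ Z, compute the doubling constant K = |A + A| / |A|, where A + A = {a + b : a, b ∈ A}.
K = |A + A| / |A| = 10/4 = 5/2

Enumerate A + A = {a + b : a, b ∈ A}. With |A| = 4, there are |A|^2 = 16 ordered sum pairs; collecting distinct values, A + A = {-30, -21, -12, 3, 10, 12, 19, 36, 43, 50}, so |A + A| = 10. Thus K = 10/4 = 5/2. For comparison, the minimum possible |A + A| over all 4-element sets is 2·4 − 1 = 7 (so min K = 7/4), attained only by arithmetic progressions.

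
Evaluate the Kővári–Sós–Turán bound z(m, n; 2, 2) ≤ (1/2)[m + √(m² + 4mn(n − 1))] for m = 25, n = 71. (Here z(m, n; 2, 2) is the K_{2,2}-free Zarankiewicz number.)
z(25, 71; 2, 2) ≤ (1/2)[25 + √(25² + 4·25·71·70)] = (1/2)[25 + √497625] = 365.2127

Kővári–Sós–Turán: let r_1, ..., r_25 be the row sums and z = Σ r_i the total number of 1s. Each pair of columns can share at most one row with both entries 1 (else a 2×2 all-ones block appears), so Σ_i C(r_i, 2) ≤ C(71, 2) = 2485. By convexity Σ_i C(r_i, 2) ≥ 25·C(z/25, 2) = z(z − 25)/(2·25), giving z² − 25z − 25·71·70 ≤ 0 and hence z ≤ (1/2)[25 + √(625 + 4·124250)] = (1/2)[25 + √497625] ≈ (1/2)(25 + 705.4254) = 365.2127.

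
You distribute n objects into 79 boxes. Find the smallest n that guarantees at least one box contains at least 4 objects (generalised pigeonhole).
n = (4 − 1)·79 + 1 = 238

By the generalised pigeonhole principle, to guarantee some box contains ≥ r objects we need more than (r − 1) · k objects total. Threshold: n = (r − 1) · k + 1. With r = 4 and k = 79: n = 3 · 79 + 1 = 237 + 1 = 238. For n = 237 = 3 · 79, we can put exactly 3 objects in every box, avoiding 4 in any single one — so 238 is tight.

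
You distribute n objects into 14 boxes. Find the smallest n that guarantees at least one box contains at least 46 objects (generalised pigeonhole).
n = (46 − 1)·14 + 1 = 631

By the generalised pigeonhole principle, to guarantee some box contains ≥ r objects we need more than (r − 1) · k objects total. Threshold: n = (r − 1) · k + 1. With r = 46 and k = 14: n = 45 · 14 + 1 = 630 + 1 = 631. For n = 630 = 45 · 14, we can put exactly 45 objects in every box, avoiding 46 in any single one — so 631 is tight.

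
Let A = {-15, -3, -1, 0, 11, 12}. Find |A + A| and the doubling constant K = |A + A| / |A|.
K = |A + A| / |A| = 18/6 = 3

Enumerate A + A = {a + b : a, b ∈ A}. With |A| = 6, there are |A|^2 = 36 ordered sum pairs; collecting distinct values, A + A = {-30, -18, -16, -15, -6, -4, -3, -2, -1, 0, 8, 9, 10, 11, 12, 22, 23, 24}, so |A + A| = 18. Thus K = 18/6 = 3. For comparison, the minimum possible |A + A| over all 6-element sets is 2·6 − 1 = 11 (so min K = 11/6), attained only by arithmetic progressions.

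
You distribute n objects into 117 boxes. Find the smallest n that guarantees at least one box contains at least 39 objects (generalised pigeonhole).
n = (39 − 1)·117 + 1 = 4447

By the generalised pigeonhole principle, to guarantee some box contains ≥ r objects we need more than (r − 1) · k objects total. Threshold: n = (r − 1) · k + 1. With r = 39 and k = 117: n = 38 · 117 + 1 = 4446 + 1 = 4447. For n = 4446 = 38 · 117, we can put exactly 38 objects in every box, avoiding 39 in any single one — so 4447 is tight.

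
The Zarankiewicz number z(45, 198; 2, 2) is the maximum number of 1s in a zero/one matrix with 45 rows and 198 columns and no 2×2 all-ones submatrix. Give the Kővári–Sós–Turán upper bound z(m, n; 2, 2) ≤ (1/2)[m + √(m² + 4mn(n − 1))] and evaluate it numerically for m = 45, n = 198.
z(45, 198; 2, 2) ≤ (1/2)[45 + √(45² + 4·45·198·197)] = (1/2)[45 + √7023105] = 1347.5571

Kővári–Sós–Turán: let r_1, ..., r_45 be the row sums and z = Σ r_i the total number of 1s. Each pair of columns can share at most one row with both entries 1 (else a 2×2 all-ones block appears), so Σ_i C(r_i, 2) ≤ C(198, 2) = 19503. By convexity Σ_i C(r_i, 2) ≥ 45·C(z/45, 2) = z(z − 45)/(2·45), giving z² − 45z − 45·198·197 ≤ 0 and hence z ≤ (1/2)[45 + √(2025 + 4·1755270)] = (1/2)[45 + √7023105] ≈ (1/2)(45 + 2650.1141) = 1347.5571.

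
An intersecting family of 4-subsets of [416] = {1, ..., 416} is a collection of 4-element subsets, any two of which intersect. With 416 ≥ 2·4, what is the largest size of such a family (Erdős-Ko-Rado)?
max |F| = C(415, 3) = 11826255

The Erdős-Ko-Rado theorem states: for n ≥ 2k, an intersecting family of k-subsets of an n-element set has size at most C(n − 1, k − 1), with equality for 'star' families {A ⊆ [n] : |A| = k, i ∈ A} (fix an element i). For n = 416, k = 4: C(415, 3) = 11826255.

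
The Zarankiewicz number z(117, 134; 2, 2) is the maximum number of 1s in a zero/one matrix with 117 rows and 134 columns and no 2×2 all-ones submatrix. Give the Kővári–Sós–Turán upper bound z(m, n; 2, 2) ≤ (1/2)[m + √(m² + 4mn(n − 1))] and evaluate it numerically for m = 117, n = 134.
z(117, 134; 2, 2) ≤ (1/2)[117 + √(117² + 4·117·134·133)] = (1/2)[117 + √8354385] = 1503.6977

Kővári–Sós–Turán: let r_1, ..., r_117 be the row sums and z = Σ r_i the total number of 1s. Each pair of columns can share at most one row with both entries 1 (else a 2×2 all-ones block appears), so Σ_i C(r_i, 2) ≤ C(134, 2) = 8911. By convexity Σ_i C(r_i, 2) ≥ 117·C(z/117, 2) = z(z − 117)/(2·117), giving z² − 117z − 117·134·133 ≤ 0 and hence z ≤ (1/2)[117 + √(13689 + 4·2085174)] = (1/2)[117 + √8354385] ≈ (1/2)(117 + 2890.3953) = 1503.6977.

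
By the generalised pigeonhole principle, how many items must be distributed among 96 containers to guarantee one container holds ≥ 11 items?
n = (11 − 1)·96 + 1 = 961

By the generalised pigeonhole principle, to guarantee some box contains ≥ r objects we need more than (r − 1) · k objects total. Threshold: n = (r − 1) · k + 1. With r = 11 and k = 96: n = 10 · 96 + 1 = 960 + 1 = 961. For n = 960 = 10 · 96, we can put exactly 10 objects in every box, avoiding 11 in any single one — so 961 is tight.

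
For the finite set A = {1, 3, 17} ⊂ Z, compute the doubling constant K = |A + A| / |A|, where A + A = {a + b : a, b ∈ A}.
K = |A + A| / |A| = 6/3 = 2

Enumerate A + A = {a + b : a, b ∈ A}. With |A| = 3, there are |A|^2 = 9 ordered sum pairs; collecting distinct values, A + A = {2, 4, 6, 18, 20, 34}, so |A + A| = 6. Thus K = 6/3 = 2. For comparison, the minimum possible |A + A| over all 3-element sets is 2·3 − 1 = 5 (so min K = 5/3), attained only by arithmetic progressions.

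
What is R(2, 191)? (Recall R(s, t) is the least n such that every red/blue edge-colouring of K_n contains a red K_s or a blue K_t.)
R(2, 191) = 191

R(2, k) = k for all k ≥ 2: in a 2-colouring of K_k, either some edge is red (a red K_2) or all edges are blue (a blue K_k). And K_{190} coloured all-blue has no blue K_191, so R(2, 191) > 190. Hence R(2, 191) = 191.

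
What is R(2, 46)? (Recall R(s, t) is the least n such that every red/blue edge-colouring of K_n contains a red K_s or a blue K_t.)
R(2, 46) = 46

R(2, k) = k for all k ≥ 2: in a 2-colouring of K_k, either some edge is red (a red K_2) or all edges are blue (a blue K_k). And K_{45} coloured all-blue has no blue K_46, so R(2, 46) > 45. Hence R(2, 46) = 46.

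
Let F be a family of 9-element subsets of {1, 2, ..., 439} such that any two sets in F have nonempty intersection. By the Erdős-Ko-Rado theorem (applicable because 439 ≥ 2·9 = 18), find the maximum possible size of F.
max |F| = C(438, 8) = 31502818647599022

Erdős-Ko-Rado (1961): when n ≥ 2k, max |F| = C(n−1, k−1). The bound is attained by the star {A : i ∈ A} for any fixed i ∈ [n]. Here C(439−1, 9−1) = C(438, 8) = 31502818647599022.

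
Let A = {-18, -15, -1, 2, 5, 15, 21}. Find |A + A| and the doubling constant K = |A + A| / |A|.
K = |A + A| / |A| = 24/7

Enumerate A + A = {a + b : a, b ∈ A}. With |A| = 7, there are |A|^2 = 49 ordered sum pairs; collecting distinct values, A + A = {-36, -33, -30, -19, -16, -13, -10, -3, -2, 0, 1, 3, 4, 6, 7, 10, 14, 17, 20, 23, 26, 30, 36, 42}, so |A + A| = 24. Thus K = 24/7. For comparison, the minimum possible |A + A| over all 7-element sets is 2·7 − 1 = 13 (so min K = 13/7), attained only by arithmetic progressions.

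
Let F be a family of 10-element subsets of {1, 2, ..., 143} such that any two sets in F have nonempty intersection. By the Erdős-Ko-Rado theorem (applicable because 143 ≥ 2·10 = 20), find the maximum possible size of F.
max |F| = C(142, 9) = 49941822741810

Erdős-Ko-Rado (1961): when n ≥ 2k, max |F| = C(n−1, k−1). The bound is attained by the star {A : i ∈ A} for any fixed i ∈ [n]. Here C(143−1, 10−1) = C(142, 9) = 49941822741810.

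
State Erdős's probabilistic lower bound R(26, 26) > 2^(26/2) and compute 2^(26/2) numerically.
2^(26/2) = 8192; so R(26, 26) > 8192

Colour each edge of K_n uniformly at random with red/blue. The expected number of monochromatic K_26 is C(n, 26) · 2 · 2^(−C(26,2)). If C(n, 26) · 2^(1 − C(26,2)) < 1, then with positive probability no monochromatic K_26 exists, so R(26, 26) > n. The standard estimate C(n, 26) ≤ n^26/26! shows this inequality holds whenever n ≤ 2^(26/2) (since 26! · 2^(C(26,2) − 1) > 2^(26^2/2) ≥ n^26). Hence R(26, 26) > 2^(26/2) = 8192.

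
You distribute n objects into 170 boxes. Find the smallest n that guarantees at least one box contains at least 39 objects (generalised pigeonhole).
n = (39 − 1)·170 + 1 = 6461

By the generalised pigeonhole principle, to guarantee some box contains ≥ r objects we need more than (r − 1) · k objects total. Threshold: n = (r − 1) · k + 1. With r = 39 and k = 170: n = 38 · 170 + 1 = 6460 + 1 = 6461. For n = 6460 = 38 · 170, we can put exactly 38 objects in every box, avoiding 39 in any single one — so 6461 is tight.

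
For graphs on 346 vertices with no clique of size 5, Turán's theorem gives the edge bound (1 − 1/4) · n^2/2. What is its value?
Turán density bound = (3/4) · 346^2/2 = 89787/2 ≈ 44893.5

Turán's theorem: ex(n, K_{r+1}) is achieved by the complete r-partite Turán graph T(n, r) with parts as balanced as possible, and is at most (1 − 1/r) · n^2/2. For r = 4, n = 346: the density bound is (3/4) · 119716/2 = 89787/2 ≈ 44893.5. The integer-valued extremum is e(T(346, 4)) = 44893, which is strictly less than the density bound 89787/2 since 4 ∤ 346 (the parts of T(346, 4) cannot all be equal).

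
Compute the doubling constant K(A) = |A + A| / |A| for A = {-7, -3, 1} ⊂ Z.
K = |A + A| / |A| = 5/3

Enumerate A + A = {a + b : a, b ∈ A}. With |A| = 3, there are |A|^2 = 9 ordered sum pairs; collecting distinct values, A + A = {-14, -10, -6, -2, 2}, so |A + A| = 5. Thus K = 5/3. Here |A + A| = 2|A| − 1 = 5, the minimum possible — so K = 5/3 is minimal, which holds iff A is an arithmetic progression.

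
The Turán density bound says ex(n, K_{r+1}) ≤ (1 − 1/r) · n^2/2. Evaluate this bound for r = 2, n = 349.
Turán density bound = (1/2) · 349^2/2 = 121801/4 ≈ 30450.25

Turán's theorem: ex(n, K_{r+1}) is achieved by the complete r-partite Turán graph T(n, r) with parts as balanced as possible, and is at most (1 − 1/r) · n^2/2. For r = 2, n = 349: the density bound is (1/2) · 121801/2 = 121801/4 ≈ 30450.25. The integer-valued extremum is e(T(349, 2)) = 30450, which is strictly less than the density bound 121801/4 since 2 ∤ 349 (the parts of T(349, 2) cannot all be equal).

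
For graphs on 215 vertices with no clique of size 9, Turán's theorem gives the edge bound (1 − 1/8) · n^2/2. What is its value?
Turán density bound = (7/8) · 215^2/2 = 323575/16 ≈ 20223.4375

Turán's theorem: ex(n, K_{r+1}) is achieved by the complete r-partite Turán graph T(n, r) with parts as balanced as possible, and is at most (1 − 1/r) · n^2/2. For r = 8, n = 215: the density bound is (7/8) · 46225/2 = 323575/16 ≈ 20223.4375. The integer-valued extremum is e(T(215, 8)) = 20223, which is strictly less than the density bound 323575/16 since 8 ∤ 215 (the parts of T(215, 8) cannot all be equal).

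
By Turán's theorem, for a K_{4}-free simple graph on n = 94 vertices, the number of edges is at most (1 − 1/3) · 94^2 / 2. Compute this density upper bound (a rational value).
Turán density bound = (2/3) · 94^2/2 = 8836/3 ≈ 2945.3333

Turán's theorem: ex(n, K_{r+1}) is achieved by the complete r-partite Turán graph T(n, r) with parts as balanced as possible, and is at most (1 − 1/r) · n^2/2. For r = 3, n = 94: the density bound is (2/3) · 8836/2 = 8836/3 ≈ 2945.3333. The integer-valued extremum is e(T(94, 3)) = 2945, which is strictly less than the density bound 8836/3 since 3 ∤ 94 (the parts of T(94, 3) cannot all be equal).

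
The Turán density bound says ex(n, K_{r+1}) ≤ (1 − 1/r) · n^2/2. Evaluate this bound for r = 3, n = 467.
Turán density bound = (2/3) · 467^2/2 = 218089/3 ≈ 72696.3333

Turán's theorem: ex(n, K_{r+1}) is achieved by the complete r-partite Turán graph T(n, r) with parts as balanced as possible, and is at most (1 − 1/r) · n^2/2. For r = 3, n = 467: the density bound is (2/3) · 218089/2 = 218089/3 ≈ 72696.3333. The integer-valued extremum is e(T(467, 3)) = 72696, which is strictly less than the density bound 218089/3 since 3 ∤ 467 (the parts of T(467, 3) cannot all be equal).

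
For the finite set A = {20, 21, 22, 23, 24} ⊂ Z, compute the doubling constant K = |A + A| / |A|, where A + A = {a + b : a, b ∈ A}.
K = |A + A| / |A| = 9/5

Enumerate A + A = {a + b : a, b ∈ A}. With |A| = 5, there are |A|^2 = 25 ordered sum pairs; collecting distinct values, A + A = {40, 41, 42, 43, 44, 45, 46, 47, 48}, so |A + A| = 9. Thus K = 9/5. Here |A + A| = 2|A| − 1 = 9, the minimum possible — so K = 9/5 is minimal, which holds iff A is an arithmetic progression.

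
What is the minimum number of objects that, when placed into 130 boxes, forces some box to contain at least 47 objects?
n = (47 − 1)·130 + 1 = 5981

By the generalised pigeonhole principle, to guarantee some box contains ≥ r objects we need more than (r − 1) · k objects total. Threshold: n = (r − 1) · k + 1. With r = 47 and k = 130: n = 46 · 130 + 1 = 5980 + 1 = 5981. For n = 5980 = 46 · 130, we can put exactly 46 objects in every box, avoiding 47 in any single one — so 5981 is tight.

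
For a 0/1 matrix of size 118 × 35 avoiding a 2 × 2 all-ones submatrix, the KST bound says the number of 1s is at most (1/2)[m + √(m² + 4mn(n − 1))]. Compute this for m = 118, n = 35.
z(118, 35; 2, 2) ≤ (1/2)[118 + √(118² + 4·118·35·34)] = (1/2)[118 + √575604] = 438.3429

Kővári–Sós–Turán: let r_1, ..., r_118 be the row sums and z = Σ r_i the total number of 1s. Each pair of columns can share at most one row with both entries 1 (else a 2×2 all-ones block appears), so Σ_i C(r_i, 2) ≤ C(35, 2) = 595. By convexity Σ_i C(r_i, 2) ≥ 118·C(z/118, 2) = z(z − 118)/(2·118), giving z² − 118z − 118·35·34 ≤ 0 and hence z ≤ (1/2)[118 + √(13924 + 4·140420)] = (1/2)[118 + √575604] ≈ (1/2)(118 + 758.6857) = 438.3429.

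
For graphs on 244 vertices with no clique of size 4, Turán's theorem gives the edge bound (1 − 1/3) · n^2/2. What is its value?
Turán density bound = (2/3) · 244^2/2 = 59536/3 ≈ 19845.3333

Turán's theorem: ex(n, K_{r+1}) is achieved by the complete r-partite Turán graph T(n, r) with parts as balanced as possible, and is at most (1 − 1/r) · n^2/2. For r = 3, n = 244: the density bound is (2/3) · 59536/2 = 59536/3 ≈ 19845.3333. The integer-valued extremum is e(T(244, 3)) = 19845, which is strictly less than the density bound 59536/3 since 3 ∤ 244 (the parts of T(244, 3) cannot all be equal).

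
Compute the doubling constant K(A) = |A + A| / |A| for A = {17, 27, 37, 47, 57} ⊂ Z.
K = |A + A| / |A| = 9/5

Enumerate A + A = {a + b : a, b ∈ A}. With |A| = 5, there are |A|^2 = 25 ordered sum pairs; collecting distinct values, A + A = {34, 44, 54, 64, 74, 84, 94, 104, 114}, so |A + A| = 9. Thus K = 9/5. Here |A + A| = 2|A| − 1 = 9, the minimum possible — so K = 9/5 is minimal, which holds iff A is an arithmetic progression.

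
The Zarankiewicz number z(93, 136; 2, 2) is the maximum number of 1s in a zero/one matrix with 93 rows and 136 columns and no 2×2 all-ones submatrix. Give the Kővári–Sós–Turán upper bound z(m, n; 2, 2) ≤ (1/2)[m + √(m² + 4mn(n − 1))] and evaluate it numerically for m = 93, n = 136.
z(93, 136; 2, 2) ≤ (1/2)[93 + √(93² + 4·93·136·135)] = (1/2)[93 + √6838569] = 1354.0329

Kővári–Sós–Turán: let r_1, ..., r_93 be the row sums and z = Σ r_i the total number of 1s. Each pair of columns can share at most one row with both entries 1 (else a 2×2 all-ones block appears), so Σ_i C(r_i, 2) ≤ C(136, 2) = 9180. By convexity Σ_i C(r_i, 2) ≥ 93·C(z/93, 2) = z(z − 93)/(2·93), giving z² − 93z − 93·136·135 ≤ 0 and hence z ≤ (1/2)[93 + √(8649 + 4·1707480)] = (1/2)[93 + √6838569] ≈ (1/2)(93 + 2615.0658) = 1354.0329.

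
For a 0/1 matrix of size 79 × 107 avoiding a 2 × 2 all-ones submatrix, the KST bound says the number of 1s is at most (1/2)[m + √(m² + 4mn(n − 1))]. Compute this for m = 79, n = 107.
z(79, 107; 2, 2) ≤ (1/2)[79 + √(79² + 4·79·107·106)] = (1/2)[79 + √3590313] = 986.9061

Kővári–Sós–Turán: let r_1, ..., r_79 be the row sums and z = Σ r_i the total number of 1s. Each pair of columns can share at most one row with both entries 1 (else a 2×2 all-ones block appears), so Σ_i C(r_i, 2) ≤ C(107, 2) = 5671. By convexity Σ_i C(r_i, 2) ≥ 79·C(z/79, 2) = z(z − 79)/(2·79), giving z² − 79z − 79·107·106 ≤ 0 and hence z ≤ (1/2)[79 + √(6241 + 4·896018)] = (1/2)[79 + √3590313] ≈ (1/2)(79 + 1894.8121) = 986.9061.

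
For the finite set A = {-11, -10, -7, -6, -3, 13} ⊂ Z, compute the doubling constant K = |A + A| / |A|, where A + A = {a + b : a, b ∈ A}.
K = |A + A| / |A| = 18/6 = 3

Enumerate A + A = {a + b : a, b ∈ A}. With |A| = 6, there are |A|^2 = 36 ordered sum pairs; collecting distinct values, A + A = {-22, -21, -20, -18, -17, -16, -14, -13, -12, -10, -9, -6, 2, 3, 6, 7, 10, 26}, so |A + A| = 18. Thus K = 18/6 = 3. For comparison, the minimum possible |A + A| over all 6-element sets is 2·6 − 1 = 11 (so min K = 11/6), attained only by arithmetic progressions.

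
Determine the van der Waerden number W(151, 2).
W(151, 2) = 151 + 1 = 152

A 2-term AP is any pair of integers, so a monochromatic 2-AP exists iff some colour is used at least twice. With 151 colours, the colouring i ↦ i on {1, ..., 151} uses each colour once, avoiding any monochromatic pair, so W(151, 2) > 151. For {1, ..., 152}, pigeonhole forces two integers of the same colour, which form a monochromatic 2-AP. Hence W(151, 2) = 152.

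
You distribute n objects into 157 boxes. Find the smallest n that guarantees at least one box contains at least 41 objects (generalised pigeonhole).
n = (41 − 1)·157 + 1 = 6281

By the generalised pigeonhole principle, to guarantee some box contains ≥ r objects we need more than (r − 1) · k objects total. Threshold: n = (r − 1) · k + 1. With r = 41 and k = 157: n = 40 · 157 + 1 = 6280 + 1 = 6281. For n = 6280 = 40 · 157, we can put exactly 40 objects in every box, avoiding 41 in any single one — so 6281 is tight.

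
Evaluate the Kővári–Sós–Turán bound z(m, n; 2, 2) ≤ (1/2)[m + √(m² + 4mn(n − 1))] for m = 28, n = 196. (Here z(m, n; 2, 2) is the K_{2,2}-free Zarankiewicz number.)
z(28, 196; 2, 2) ≤ (1/2)[28 + √(28² + 4·28·196·195)] = (1/2)[28 + √4281424] = 1048.5801

Kővári–Sós–Turán: let r_1, ..., r_28 be the row sums and z = Σ r_i the total number of 1s. Each pair of columns can share at most one row with both entries 1 (else a 2×2 all-ones block appears), so Σ_i C(r_i, 2) ≤ C(196, 2) = 19110. By convexity Σ_i C(r_i, 2) ≥ 28·C(z/28, 2) = z(z − 28)/(2·28), giving z² − 28z − 28·196·195 ≤ 0 and hence z ≤ (1/2)[28 + √(784 + 4·1070160)] = (1/2)[28 + √4281424] ≈ (1/2)(28 + 2069.1602) = 1048.5801.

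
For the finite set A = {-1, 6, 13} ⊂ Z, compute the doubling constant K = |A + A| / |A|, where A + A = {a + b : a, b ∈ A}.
K = |A + A| / |A| = 5/3

Enumerate A + A = {a + b : a, b ∈ A}. With |A| = 3, there are |A|^2 = 9 ordered sum pairs; collecting distinct values, A + A = {-2, 5, 12, 19, 26}, so |A + A| = 5. Thus K = 5/3. Here |A + A| = 2|A| − 1 = 5, the minimum possible — so K = 5/3 is minimal, which holds iff A is an arithmetic progression.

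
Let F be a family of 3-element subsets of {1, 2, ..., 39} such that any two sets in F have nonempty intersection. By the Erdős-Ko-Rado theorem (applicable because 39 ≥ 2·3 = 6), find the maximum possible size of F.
max |F| = C(38, 2) = 703

Erdős-Ko-Rado (1961): when n ≥ 2k, max |F| = C(n−1, k−1). The bound is attained by the star {A : i ∈ A} for any fixed i ∈ [n]. Here C(39−1, 3−1) = C(38, 2) = 703.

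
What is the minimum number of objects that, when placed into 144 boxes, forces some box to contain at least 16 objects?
n = (16 − 1)·144 + 1 = 2161

By the generalised pigeonhole principle, to guarantee some box contains ≥ r objects we need more than (r − 1) · k objects total. Threshold: n = (r − 1) · k + 1. With r = 16 and k = 144: n = 15 · 144 + 1 = 2160 + 1 = 2161. For n = 2160 = 15 · 144, we can put exactly 15 objects in every box, avoiding 16 in any single one — so 2161 is tight.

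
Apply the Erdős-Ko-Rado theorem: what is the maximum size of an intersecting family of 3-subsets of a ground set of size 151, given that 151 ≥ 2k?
max |F| = C(150, 2) = 11175

The Erdős-Ko-Rado theorem states: for n ≥ 2k, an intersecting family of k-subsets of an n-element set has size at most C(n − 1, k − 1), with equality for 'star' families {A ⊆ [n] : |A| = k, i ∈ A} (fix an element i). For n = 151, k = 3: C(150, 2) = 11175.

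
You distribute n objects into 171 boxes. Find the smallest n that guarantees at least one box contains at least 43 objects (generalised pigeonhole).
n = (43 − 1)·171 + 1 = 7183

By the generalised pigeonhole principle, to guarantee some box contains ≥ r objects we need more than (r − 1) · k objects total. Threshold: n = (r − 1) · k + 1. With r = 43 and k = 171: n = 42 · 171 + 1 = 7182 + 1 = 7183. For n = 7182 = 42 · 171, we can put exactly 42 objects in every box, avoiding 43 in any single one — so 7183 is tight.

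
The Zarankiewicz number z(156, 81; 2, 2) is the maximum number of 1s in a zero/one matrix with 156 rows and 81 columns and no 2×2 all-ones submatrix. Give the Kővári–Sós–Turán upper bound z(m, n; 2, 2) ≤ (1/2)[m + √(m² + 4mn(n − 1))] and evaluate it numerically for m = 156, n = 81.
z(156, 81; 2, 2) ≤ (1/2)[156 + √(156² + 4·156·81·80)] = (1/2)[156 + √4067856] = 1086.4463

Kővári–Sós–Turán: let r_1, ..., r_156 be the row sums and z = Σ r_i the total number of 1s. Each pair of columns can share at most one row with both entries 1 (else a 2×2 all-ones block appears), so Σ_i C(r_i, 2) ≤ C(81, 2) = 3240. By convexity Σ_i C(r_i, 2) ≥ 156·C(z/156, 2) = z(z − 156)/(2·156), giving z² − 156z − 156·81·80 ≤ 0 and hence z ≤ (1/2)[156 + √(24336 + 4·1010880)] = (1/2)[156 + √4067856] ≈ (1/2)(156 + 2016.8927) = 1086.4463.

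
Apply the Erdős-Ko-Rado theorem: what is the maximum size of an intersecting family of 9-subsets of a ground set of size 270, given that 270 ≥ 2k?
max |F| = C(269, 8) = 612161890010407

Erdős-Ko-Rado (1961): when n ≥ 2k, max |F| = C(n−1, k−1). The bound is attained by the star {A : i ∈ A} for any fixed i ∈ [n]. Here C(270−1, 9−1) = C(269, 8) = 612161890010407.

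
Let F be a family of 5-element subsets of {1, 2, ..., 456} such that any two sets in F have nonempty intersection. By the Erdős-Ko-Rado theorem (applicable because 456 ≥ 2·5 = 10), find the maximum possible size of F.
max |F| = C(455, 4) = 1762351955

Erdős-Ko-Rado (1961): when n ≥ 2k, max |F| = C(n−1, k−1). The bound is attained by the star {A : i ∈ A} for any fixed i ∈ [n]. Here C(456−1, 5−1) = C(455, 4) = 1762351955.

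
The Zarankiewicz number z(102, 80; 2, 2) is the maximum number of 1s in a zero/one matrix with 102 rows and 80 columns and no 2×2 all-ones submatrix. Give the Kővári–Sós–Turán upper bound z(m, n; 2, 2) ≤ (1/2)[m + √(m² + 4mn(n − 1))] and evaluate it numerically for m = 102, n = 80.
z(102, 80; 2, 2) ≤ (1/2)[102 + √(102² + 4·102·80·79)] = (1/2)[102 + √2588964] = 855.5129

Kővári–Sós–Turán: let r_1, ..., r_102 be the row sums and z = Σ r_i the total number of 1s. Each pair of columns can share at most one row with both entries 1 (else a 2×2 all-ones block appears), so Σ_i C(r_i, 2) ≤ C(80, 2) = 3160. By convexity Σ_i C(r_i, 2) ≥ 102·C(z/102, 2) = z(z − 102)/(2·102), giving z² − 102z − 102·80·79 ≤ 0 and hence z ≤ (1/2)[102 + √(10404 + 4·644640)] = (1/2)[102 + √2588964] ≈ (1/2)(102 + 1609.0258) = 855.5129.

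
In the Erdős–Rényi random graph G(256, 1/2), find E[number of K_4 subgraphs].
E[# K_4] = C(256, 4) · (1/2)^C(4, 2) = 174792640 / 2^6 = 2731135

For each 4-subset S of vertices (there are C(256, 4) = 174792640 such S), let X_S = 1 if S induces a K_4 (all C(4, 2) = 6 edges present). Then P(X_S = 1) = (1/2)^6 = 1/64. By linearity of expectation, E[# K_4] = C(256, 4) · (1/2)^6 = 174792640 / 64 = 2731135.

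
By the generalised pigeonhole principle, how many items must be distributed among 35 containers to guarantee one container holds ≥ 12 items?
n = (12 − 1)·35 + 1 = 386

By the generalised pigeonhole principle, to guarantee some box contains ≥ r objects we need more than (r − 1) · k objects total. Threshold: n = (r − 1) · k + 1. With r = 12 and k = 35: n = 11 · 35 + 1 = 385 + 1 = 386. For n = 385 = 11 · 35, we can put exactly 11 objects in every box, avoiding 12 in any single one — so 386 is tight.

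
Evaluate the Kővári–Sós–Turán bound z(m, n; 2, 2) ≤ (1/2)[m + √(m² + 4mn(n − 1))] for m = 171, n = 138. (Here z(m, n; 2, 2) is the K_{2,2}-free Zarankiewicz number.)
z(171, 138; 2, 2) ≤ (1/2)[171 + √(171² + 4·171·138·137)] = (1/2)[171 + √12960945] = 1885.5656

Kővári–Sós–Turán: let r_1, ..., r_171 be the row sums and z = Σ r_i the total number of 1s. Each pair of columns can share at most one row with both entries 1 (else a 2×2 all-ones block appears), so Σ_i C(r_i, 2) ≤ C(138, 2) = 9453. By convexity Σ_i C(r_i, 2) ≥ 171·C(z/171, 2) = z(z − 171)/(2·171), giving z² − 171z − 171·138·137 ≤ 0 and hence z ≤ (1/2)[171 + √(29241 + 4·3232926)] = (1/2)[171 + √12960945] ≈ (1/2)(171 + 3600.1312) = 1885.5656.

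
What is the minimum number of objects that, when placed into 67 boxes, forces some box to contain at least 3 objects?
n = (3 − 1)·67 + 1 = 135

By the generalised pigeonhole principle, to guarantee some box contains ≥ r objects we need more than (r − 1) · k objects total. Threshold: n = (r − 1) · k + 1. With r = 3 and k = 67: n = 2 · 67 + 1 = 134 + 1 = 135. For n = 134 = 2 · 67, we can put exactly 2 objects in every box, avoiding 3 in any single one — so 135 is tight.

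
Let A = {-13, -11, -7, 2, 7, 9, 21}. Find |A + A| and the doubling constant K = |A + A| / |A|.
K = |A + A| / |A| = 26/7

Enumerate A + A = {a + b : a, b ∈ A}. With |A| = 7, there are |A|^2 = 49 ordered sum pairs; collecting distinct values, A + A = {-26, -24, -22, -20, -18, -14, -11, -9, -6, -5, -4, -2, 0, 2, 4, 8, 9, 10, 11, 14, 16, 18, 23, 28, 30, 42}, so |A + A| = 26. Thus K = 26/7. For comparison, the minimum possible |A + A| over all 7-element sets is 2·7 − 1 = 13 (so min K = 13/7), attained only by arithmetic progressions.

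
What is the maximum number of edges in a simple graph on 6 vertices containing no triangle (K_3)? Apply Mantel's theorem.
ex(6, K_3) = ⌊6^2/4⌋ = 9

Mantel (1907): a triangle-free graph on n vertices has at most ⌊n^2/4⌋ edges, with equality for the complete bipartite graph K_{⌊n/2⌋, ⌈n/2⌉}. For n = 6: ⌊6^2/4⌋ = ⌊36/4⌋ = 9. The extremal graph is K_{3, 3}, which has 3·3 = 9 edges.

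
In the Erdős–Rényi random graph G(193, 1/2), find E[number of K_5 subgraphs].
E[# K_5] = C(193, 5) · (1/2)^C(5, 2) = 2118000528 / 2^10 = 132375033/64 = 2068359.890625

For each 5-subset S of vertices (there are C(193, 5) = 2118000528 such S), let X_S = 1 if S induces a K_5 (all C(5, 2) = 10 edges present). Then P(X_S = 1) = (1/2)^10 = 1/1024. By linearity of expectation, E[# K_5] = C(193, 5) · (1/2)^10 = 2118000528 / 1024 = 132375033/64 = 2068359.890625.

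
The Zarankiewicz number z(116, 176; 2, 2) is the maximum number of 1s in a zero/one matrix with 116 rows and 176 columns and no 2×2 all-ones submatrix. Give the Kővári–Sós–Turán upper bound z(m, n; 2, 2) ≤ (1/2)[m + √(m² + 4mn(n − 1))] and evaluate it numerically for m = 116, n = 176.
z(116, 176; 2, 2) ≤ (1/2)[116 + √(116² + 4·116·176·175)] = (1/2)[116 + √14304656] = 1949.0748

Kővári–Sós–Turán: let r_1, ..., r_116 be the row sums and z = Σ r_i the total number of 1s. Each pair of columns can share at most one row with both entries 1 (else a 2×2 all-ones block appears), so Σ_i C(r_i, 2) ≤ C(176, 2) = 15400. By convexity Σ_i C(r_i, 2) ≥ 116·C(z/116, 2) = z(z − 116)/(2·116), giving z² − 116z − 116·176·175 ≤ 0 and hence z ≤ (1/2)[116 + √(13456 + 4·3572800)] = (1/2)[116 + √14304656] ≈ (1/2)(116 + 3782.1497) = 1949.0748.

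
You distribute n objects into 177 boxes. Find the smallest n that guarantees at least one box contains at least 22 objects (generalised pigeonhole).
n = (22 − 1)·177 + 1 = 3718

By the generalised pigeonhole principle, to guarantee some box contains ≥ r objects we need more than (r − 1) · k objects total. Threshold: n = (r − 1) · k + 1. With r = 22 and k = 177: n = 21 · 177 + 1 = 3717 + 1 = 3718. For n = 3717 = 21 · 177, we can put exactly 21 objects in every box, avoiding 22 in any single one — so 3718 is tight.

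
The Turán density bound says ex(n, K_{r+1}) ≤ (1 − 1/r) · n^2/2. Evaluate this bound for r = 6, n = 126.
Turán density bound = (5/6) · 126^2/2 = 6615

Turán's theorem: ex(n, K_{r+1}) is achieved by the complete r-partite Turán graph T(n, r) with parts as balanced as possible, and is at most (1 − 1/r) · n^2/2. For r = 6, n = 126: the density bound is (5/6) · 15876/2 = 6615. Since 6 ∣ 126, the Turán graph T(126, 6) has parts of equal size 21, and its edge count e(T(126, 6)) = 6615 attains the density bound exactly.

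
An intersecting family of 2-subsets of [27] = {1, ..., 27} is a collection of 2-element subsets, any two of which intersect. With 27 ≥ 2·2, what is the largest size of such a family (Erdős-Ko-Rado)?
max |F| = C(26, 1) = 26

The Erdős-Ko-Rado theorem states: for n ≥ 2k, an intersecting family of k-subsets of an n-element set has size at most C(n − 1, k − 1), with equality for 'star' families {A ⊆ [n] : |A| = k, i ∈ A} (fix an element i). For n = 27, k = 2: C(26, 1) = 26.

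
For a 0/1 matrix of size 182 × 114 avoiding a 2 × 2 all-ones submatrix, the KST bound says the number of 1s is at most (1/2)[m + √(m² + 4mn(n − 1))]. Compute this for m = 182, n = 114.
z(182, 114; 2, 2) ≤ (1/2)[182 + √(182² + 4·182·114·113)] = (1/2)[182 + √9411220] = 1624.8856

Kővári–Sós–Turán: let r_1, ..., r_182 be the row sums and z = Σ r_i the total number of 1s. Each pair of columns can share at most one row with both entries 1 (else a 2×2 all-ones block appears), so Σ_i C(r_i, 2) ≤ C(114, 2) = 6441. By convexity Σ_i C(r_i, 2) ≥ 182·C(z/182, 2) = z(z − 182)/(2·182), giving z² − 182z − 182·114·113 ≤ 0 and hence z ≤ (1/2)[182 + √(33124 + 4·2344524)] = (1/2)[182 + √9411220] ≈ (1/2)(182 + 3067.7712) = 1624.8856.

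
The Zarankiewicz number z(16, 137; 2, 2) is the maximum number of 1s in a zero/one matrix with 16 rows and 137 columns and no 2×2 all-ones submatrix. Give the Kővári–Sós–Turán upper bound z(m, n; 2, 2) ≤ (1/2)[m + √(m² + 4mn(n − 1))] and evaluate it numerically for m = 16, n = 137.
z(16, 137; 2, 2) ≤ (1/2)[16 + √(16² + 4·16·137·136)] = (1/2)[16 + √1192704] = 554.0549

Kővári–Sós–Turán: let r_1, ..., r_16 be the row sums and z = Σ r_i the total number of 1s. Each pair of columns can share at most one row with both entries 1 (else a 2×2 all-ones block appears), so Σ_i C(r_i, 2) ≤ C(137, 2) = 9316. By convexity Σ_i C(r_i, 2) ≥ 16·C(z/16, 2) = z(z − 16)/(2·16), giving z² − 16z − 16·137·136 ≤ 0 and hence z ≤ (1/2)[16 + √(256 + 4·298112)] = (1/2)[16 + √1192704] ≈ (1/2)(16 + 1092.1099) = 554.0549.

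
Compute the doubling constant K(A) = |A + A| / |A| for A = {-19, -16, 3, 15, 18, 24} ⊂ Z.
K = |A + A| / |A| = 20/6 = 10/3

Enumerate A + A = {a + b : a, b ∈ A}. With |A| = 6, there are |A|^2 = 36 ordered sum pairs; collecting distinct values, A + A = {-38, -35, -32, -16, -13, -4, -1, 2, 5, 6, 8, 18, 21, 27, 30, 33, 36, 39, 42, 48}, so |A + A| = 20. Thus K = 20/6 = 10/3. For comparison, the minimum possible |A + A| over all 6-element sets is 2·6 − 1 = 11 (so min K = 11/6), attained only by arithmetic progressions.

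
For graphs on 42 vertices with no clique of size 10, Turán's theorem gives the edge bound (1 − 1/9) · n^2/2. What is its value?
Turán density bound = (8/9) · 42^2/2 = 784

Turán's theorem: ex(n, K_{r+1}) is achieved by the complete r-partite Turán graph T(n, r) with parts as balanced as possible, and is at most (1 − 1/r) · n^2/2. For r = 9, n = 42: the density bound is (8/9) · 1764/2 = 784. The integer-valued extremum is e(T(42, 9)) = 783, which is strictly less than the density bound 784 since 9 ∤ 42 (the parts of T(42, 9) cannot all be equal).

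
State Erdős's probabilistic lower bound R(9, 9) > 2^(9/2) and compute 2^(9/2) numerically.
2^(9/2) = 22.6274; so R(9, 9) > 22.6274

Colour each edge of K_n uniformly at random with red/blue. The expected number of monochromatic K_9 is C(n, 9) · 2 · 2^(−C(9,2)). If C(n, 9) · 2^(1 − C(9,2)) < 1, then with positive probability no monochromatic K_9 exists, so R(9, 9) > n. The standard estimate C(n, 9) ≤ n^9/9! shows this inequality holds whenever n ≤ 2^(9/2) (since 9! · 2^(C(9,2) − 1) > 2^(9^2/2) ≥ n^9). Hence R(9, 9) > 2^(9/2) = 22.6274.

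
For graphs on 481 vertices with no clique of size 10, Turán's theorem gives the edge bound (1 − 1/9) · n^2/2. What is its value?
Turán density bound = (8/9) · 481^2/2 = 925444/9 ≈ 102827.1111

Turán's theorem: ex(n, K_{r+1}) is achieved by the complete r-partite Turán graph T(n, r) with parts as balanced as possible, and is at most (1 − 1/r) · n^2/2. For r = 9, n = 481: the density bound is (8/9) · 231361/2 = 925444/9 ≈ 102827.1111. The integer-valued extremum is e(T(481, 9)) = 102826, which is strictly less than the density bound 925444/9 since 9 ∤ 481 (the parts of T(481, 9) cannot all be equal).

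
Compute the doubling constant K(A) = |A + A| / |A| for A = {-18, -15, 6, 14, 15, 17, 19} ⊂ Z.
K = |A + A| / |A| = 26/7

Enumerate A + A = {a + b : a, b ∈ A}. With |A| = 7, there are |A|^2 = 49 ordered sum pairs; collecting distinct values, A + A = {-36, -33, -30, -12, -9, -4, -3, -1, 0, 1, 2, 4, 12, 20, 21, 23, 25, 28, 29, 30, 31, 32, 33, 34, 36, 38}, so |A + A| = 26. Thus K = 26/7. For comparison, the minimum possible |A + A| over all 7-element sets is 2·7 − 1 = 13 (so min K = 13/7), attained only by arithmetic progressions.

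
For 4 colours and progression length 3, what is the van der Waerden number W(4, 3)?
W(4, 3) = 76

W(4, 3) = 76. The lower bound W(4, 3) > 75 comes from an explicit good 4-colouring of [1, 75]; the upper bound W(4, 3) ≤ 76 was verified by exhaustive search over 4-colourings of [1, 76].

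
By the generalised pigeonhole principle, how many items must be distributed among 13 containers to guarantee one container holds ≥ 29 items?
n = (29 − 1)·13 + 1 = 365

By the generalised pigeonhole principle, to guarantee some box contains ≥ r objects we need more than (r − 1) · k objects total. Threshold: n = (r − 1) · k + 1. With r = 29 and k = 13: n = 28 · 13 + 1 = 364 + 1 = 365. For n = 364 = 28 · 13, we can put exactly 28 objects in every box, avoiding 29 in any single one — so 365 is tight.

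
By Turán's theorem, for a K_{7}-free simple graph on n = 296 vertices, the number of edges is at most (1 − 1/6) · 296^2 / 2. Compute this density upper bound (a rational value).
Turán density bound = (5/6) · 296^2/2 = 109520/3 ≈ 36506.6667

Turán's theorem: ex(n, K_{r+1}) is achieved by the complete r-partite Turán graph T(n, r) with parts as balanced as possible, and is at most (1 − 1/r) · n^2/2. For r = 6, n = 296: the density bound is (5/6) · 87616/2 = 109520/3 ≈ 36506.6667. The integer-valued extremum is e(T(296, 6)) = 36506, which is strictly less than the density bound 109520/3 since 6 ∤ 296 (the parts of T(296, 6) cannot all be equal).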